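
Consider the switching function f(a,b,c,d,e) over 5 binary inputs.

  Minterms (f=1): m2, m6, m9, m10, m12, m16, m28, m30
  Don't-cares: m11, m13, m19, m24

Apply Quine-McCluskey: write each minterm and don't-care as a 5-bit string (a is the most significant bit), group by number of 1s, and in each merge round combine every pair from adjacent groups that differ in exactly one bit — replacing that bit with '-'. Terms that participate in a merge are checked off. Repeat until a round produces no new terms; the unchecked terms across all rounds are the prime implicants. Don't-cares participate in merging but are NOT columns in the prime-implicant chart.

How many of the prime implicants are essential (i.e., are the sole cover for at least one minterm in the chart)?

3

size-2^0 implicants → 00010(✓)  00110(✓)  01001(✓)  01010(✓)  01011(✓)  01100(✓)  01101(✓)  10000(✓)  10011  11000(✓)  11100(✓)  11110(✓)
size-2^1 implicants → -1100  0-010  00-10  01-01  010-1  0101-  0110-  1-000  11-00  111-0
Unchecked terms (primes): -1100, 0-010, 00-10, 01-01, 010-1, 0101-, 0110-, 1-000, 10011, 11-00, 111-0
Minterm coverage:
  m2 ⊆ 0-010,00-10
  m6 ⊆ 00-10 [E]
  m9 ⊆ 01-01,010-1
  m10 ⊆ 0-010,0101-
  m12 ⊆ -1100,0110-
  m16 ⊆ 1-000 [E]
  m28 ⊆ -1100,11-00,111-0
  m30 ⊆ 111-0 [E]
E = {00-10, 1-000, 111-0}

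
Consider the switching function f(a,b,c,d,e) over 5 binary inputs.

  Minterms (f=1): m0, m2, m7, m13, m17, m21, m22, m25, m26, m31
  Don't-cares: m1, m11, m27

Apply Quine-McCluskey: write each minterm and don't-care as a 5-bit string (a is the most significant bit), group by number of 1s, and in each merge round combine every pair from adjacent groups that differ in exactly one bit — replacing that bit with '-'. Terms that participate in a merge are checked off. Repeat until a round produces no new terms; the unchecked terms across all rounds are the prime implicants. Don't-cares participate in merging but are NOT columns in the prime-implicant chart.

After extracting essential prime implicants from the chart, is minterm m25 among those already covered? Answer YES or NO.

NO

Round 0: 00000✓ 00001✓ 00010✓ 00111 01011✓ 01101 10001✓ 10101✓ 10110 11001✓ 11010✓ 11011✓ 11111✓
Round 1: -0001 -1011 000-0 0000- 1-001 10-01 11-11 110-1 1101-
PIs = {-0001, -1011, 000-0, 0000-, 00111, 01101, 1-001, 10-01, 10110, 11-11, 110-1, 1101-}
Coverage chart:
  m0: 000-0,0000-
  m2: 000-0 ←essential
  m7: 00111 ←essential
  m13: 01101 ←essential
  m17: -0001,1-001,10-01
  m21: 10-01 ←essential
  m22: 10110 ←essential
  m25: 1-001,110-1
  m26: 1101- ←essential
  m31: 11-11 ←essential
Essential: 000-0, 00111, 01101, 10-01, 10110, 11-11, 1101-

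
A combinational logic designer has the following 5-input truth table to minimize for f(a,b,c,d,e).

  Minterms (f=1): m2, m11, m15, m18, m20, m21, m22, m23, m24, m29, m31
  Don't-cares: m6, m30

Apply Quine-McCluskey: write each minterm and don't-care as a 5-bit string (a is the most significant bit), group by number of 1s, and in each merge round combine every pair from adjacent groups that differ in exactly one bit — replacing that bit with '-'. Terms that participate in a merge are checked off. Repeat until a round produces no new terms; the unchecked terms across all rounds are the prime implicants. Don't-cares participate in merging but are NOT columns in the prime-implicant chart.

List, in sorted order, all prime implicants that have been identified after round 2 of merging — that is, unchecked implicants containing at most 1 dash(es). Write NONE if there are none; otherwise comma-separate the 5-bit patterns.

[col 0] 00010*, 00110*, 01011*, 01111*, 10010*, 10100*, 10101*, 10110*, 10111*, 11000, 11101*, 11110*, 11111*
[col 1] -0010*, -0110*, -1111, 00-10*, 01-11, 1-101*, 1-110*, 1-111*, 10-10*, 101-0*, 101-1*, 1010-*, 1011-*, 111-1*, 1111-*
[col 2] -0-10, 1-1-1, 1-11-, 101--
Prime implicants: -0-10, -1111, 01-11, 1-1-1, 1-11-, 101--, 11000

-1111, 01-11, 11000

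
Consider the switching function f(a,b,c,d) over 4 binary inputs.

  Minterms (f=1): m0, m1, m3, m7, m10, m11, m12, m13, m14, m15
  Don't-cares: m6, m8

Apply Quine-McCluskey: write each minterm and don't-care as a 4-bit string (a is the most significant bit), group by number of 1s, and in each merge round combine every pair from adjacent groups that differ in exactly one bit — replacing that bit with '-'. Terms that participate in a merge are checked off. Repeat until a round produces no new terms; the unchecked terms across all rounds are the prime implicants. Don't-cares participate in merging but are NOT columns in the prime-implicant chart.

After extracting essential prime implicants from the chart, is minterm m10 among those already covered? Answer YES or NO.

Round 0: 0000✓ 0001✓ 0011✓ 0110✓ 0111✓ 1000✓ 1010✓ 1011✓ 1100✓ 1101✓ 1110✓ 1111✓
Round 1: -000 -011✓ -110✓ -111✓ 0-11✓ 00-1 000- 011-✓ 1-00✓ 1-10✓ 1-11✓ 10-0✓ 101-✓ 11-0✓ 11-1✓ 110-✓ 111-✓
Round 2: --11 -11- 1--0 1-1- 11--
PIs = {--11, -000, -11-, 00-1, 000-, 1--0, 1-1-, 11--}
Coverage chart:
  m0: -000,000-
  m1: 00-1,000-
  m3: --11,00-1
  m7: --11,-11-
  m10: 1--0,1-1-
  m11: --11,1-1-
  m12: 1--0,11--
  m13: 11-- ←essential
  m14: -11-,1--0,1-1-,11--
  m15: --11,-11-,1-1-,11--
Essential: 11--

NO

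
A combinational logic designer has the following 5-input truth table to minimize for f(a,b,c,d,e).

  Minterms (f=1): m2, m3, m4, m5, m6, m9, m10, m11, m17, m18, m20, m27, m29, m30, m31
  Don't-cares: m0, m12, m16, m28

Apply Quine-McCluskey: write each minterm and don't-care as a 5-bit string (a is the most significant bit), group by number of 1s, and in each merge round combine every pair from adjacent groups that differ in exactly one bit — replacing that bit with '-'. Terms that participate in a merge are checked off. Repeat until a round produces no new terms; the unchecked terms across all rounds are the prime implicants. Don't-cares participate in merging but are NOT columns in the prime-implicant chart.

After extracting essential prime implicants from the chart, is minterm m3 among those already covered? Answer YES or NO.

[col 0] 00000*, 00010*, 00011*, 00100*, 00101*, 00110*, 01001*, 01010*, 01011*, 01100*, 10000*, 10001*, 10010*, 10100*, 11011*, 11100*, 11101*, 11110*, 11111*
[col 1] -0000*, -0010*, -0100*, -1011, -1100*, 0-010*, 0-011*, 0-100*, 00-00*, 00-10*, 000-0*, 0001-*, 001-0*, 0010-, 010-1, 0101-*, 1-100*, 10-00*, 100-0*, 1000-, 11-11, 111-0*, 111-1*, 1110-*, 1111-*
[col 2] --100, -0-00, -00-0, 0-01-, 00--0, 111--
Prime implicants: --100, -0-00, -00-0, -1011, 0-01-, 00--0, 0010-, 010-1, 1000-, 11-11, 111--
PI chart (minterm → PIs covering it):
  2 | -00-0,0-01-,00--0
  3 | 0-01-  (sole → essential)
  4 | --100,-0-00,00--0,0010-
  5 | 0010-  (sole → essential)
  6 | 00--0  (sole → essential)
  9 | 010-1  (sole → essential)
  10 | 0-01-  (sole → essential)
  11 | -1011,0-01-,010-1
  17 | 1000-  (sole → essential)
  18 | -00-0  (sole → essential)
  20 | --100,-0-00
  27 | -1011,11-11
  29 | 111--  (sole → essential)
  30 | 111--  (sole → essential)
  31 | 11-11,111--
Essential prime implicants: -00-0, 0-01-, 00--0, 0010-, 010-1, 1000-, 111--

YES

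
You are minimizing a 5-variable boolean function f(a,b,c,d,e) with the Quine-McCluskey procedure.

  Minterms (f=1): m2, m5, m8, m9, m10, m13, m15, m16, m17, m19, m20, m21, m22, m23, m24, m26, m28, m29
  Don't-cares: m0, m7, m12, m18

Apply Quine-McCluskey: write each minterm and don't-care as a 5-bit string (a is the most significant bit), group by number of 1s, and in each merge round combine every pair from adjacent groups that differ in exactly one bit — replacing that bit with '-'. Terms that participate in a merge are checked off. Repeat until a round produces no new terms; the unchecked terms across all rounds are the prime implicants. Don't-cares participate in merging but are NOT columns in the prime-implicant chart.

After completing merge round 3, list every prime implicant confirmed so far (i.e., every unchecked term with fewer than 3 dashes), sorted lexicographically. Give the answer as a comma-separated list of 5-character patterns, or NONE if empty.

--101, -01-1, -1-00, -110-, 0-1-1, 01-0-, 1--00, 1-10-

[col 0] 00000*, 00010*, 00101*, 00111*, 01000*, 01001*, 01010*, 01100*, 01101*, 01111*, 10000*, 10001*, 10010*, 10011*, 10100*, 10101*, 10110*, 10111*, 11000*, 11010*, 11100*, 11101*
[col 1] -0000*, -0010*, -0101*, -0111*, -1000*, -1010*, -1100*, -1101*, 0-000*, 0-010*, 0-101*, 0-111*, 000-0*, 001-1*, 01-00*, 01-01*, 010-0*, 0100-*, 011-1*, 0110-*, 1-000*, 1-010*, 1-100*, 1-101*, 10-00*, 10-01*, 10-10*, 10-11*, 100-0*, 100-1*, 1000-*, 1001-*, 101-0*, 101-1*, 1010-*, 1011-*, 11-00*, 110-0*, 1110-*
[col 2] --000*, --010*, --101, -00-0*, -01-1, -1-00, -10-0*, -110-, 0-0-0*, 0-1-1, 01-0-, 1--00, 1-0-0*, 1-10-, 10--0*, 10--1*, 10-0-*, 10-1-*, 100--*, 101--*
[col 3] --0-0, 10---
Prime implicants: --0-0, --101, -01-1, -1-00, -110-, 0-1-1, 01-0-, 1--00, 1-10-, 10---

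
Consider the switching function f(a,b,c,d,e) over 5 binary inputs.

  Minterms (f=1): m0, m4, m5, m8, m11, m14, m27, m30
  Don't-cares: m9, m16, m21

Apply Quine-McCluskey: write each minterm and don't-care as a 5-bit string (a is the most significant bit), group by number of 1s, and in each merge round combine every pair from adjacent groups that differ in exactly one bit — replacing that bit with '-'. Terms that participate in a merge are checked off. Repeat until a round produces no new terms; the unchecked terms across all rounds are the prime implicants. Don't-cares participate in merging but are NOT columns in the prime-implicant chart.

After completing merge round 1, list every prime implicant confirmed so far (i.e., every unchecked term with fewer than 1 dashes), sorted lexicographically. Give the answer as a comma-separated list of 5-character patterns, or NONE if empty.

size-2^0 implicants → 00000(✓)  00100(✓)  00101(✓)  01000(✓)  01001(✓)  01011(✓)  01110(✓)  10000(✓)  10101(✓)  11011(✓)  11110(✓)
size-2^1 implicants → -0000  -0101  -1011  -1110  0-000  00-00  0010-  010-1  0100-
Unchecked terms (primes): -0000, -0101, -1011, -1110, 0-000, 00-00, 0010-, 010-1, 0100-

NONE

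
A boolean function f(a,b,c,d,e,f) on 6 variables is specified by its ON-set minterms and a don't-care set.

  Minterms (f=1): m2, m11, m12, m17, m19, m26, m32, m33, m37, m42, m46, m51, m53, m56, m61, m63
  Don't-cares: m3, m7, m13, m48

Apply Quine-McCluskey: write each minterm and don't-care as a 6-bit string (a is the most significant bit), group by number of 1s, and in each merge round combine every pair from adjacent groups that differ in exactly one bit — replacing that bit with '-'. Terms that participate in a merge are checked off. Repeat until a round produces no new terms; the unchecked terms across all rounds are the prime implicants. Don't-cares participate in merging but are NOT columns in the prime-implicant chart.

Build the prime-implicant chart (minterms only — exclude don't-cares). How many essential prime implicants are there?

9

size-2^0 implicants → 000010(✓)  000011(✓)  000111(✓)  001011(✓)  001100(✓)  001101(✓)  010001(✓)  010011(✓)  011010  100000(✓)  100001(✓)  100101(✓)  101010(✓)  101110(✓)  110000(✓)  110011(✓)  110101(✓)  111000(✓)  111101(✓)  111111(✓)
size-2^1 implicants → -10011  0-0011  00-011  000-11  00001-  00110-  0100-1  1-0000  1-0101  100-01  10000-  101-10  11-000  11-101  1111-1
Unchecked terms (primes): -10011, 0-0011, 00-011, 000-11, 00001-, 00110-, 0100-1, 011010, 1-0000, 1-0101, 100-01, 10000-, 101-10, 11-000, 11-101, 1111-1
Minterm coverage:
  m2 ⊆ 00001- [E]
  m11 ⊆ 00-011 [E]
  m12 ⊆ 00110- [E]
  m17 ⊆ 0100-1 [E]
  m19 ⊆ -10011,0-0011,0100-1
  m26 ⊆ 011010 [E]
  m32 ⊆ 1-0000,10000-
  m33 ⊆ 100-01,10000-
  m37 ⊆ 1-0101,100-01
  m42 ⊆ 101-10 [E]
  m46 ⊆ 101-10 [E]
  m51 ⊆ -10011 [E]
  m53 ⊆ 1-0101,11-101
  m56 ⊆ 11-000 [E]
  m61 ⊆ 11-101,1111-1
  m63 ⊆ 1111-1 [E]
E = {-10011, 00-011, 00001-, 00110-, 0100-1, 011010, 101-10, 11-000, 1111-1}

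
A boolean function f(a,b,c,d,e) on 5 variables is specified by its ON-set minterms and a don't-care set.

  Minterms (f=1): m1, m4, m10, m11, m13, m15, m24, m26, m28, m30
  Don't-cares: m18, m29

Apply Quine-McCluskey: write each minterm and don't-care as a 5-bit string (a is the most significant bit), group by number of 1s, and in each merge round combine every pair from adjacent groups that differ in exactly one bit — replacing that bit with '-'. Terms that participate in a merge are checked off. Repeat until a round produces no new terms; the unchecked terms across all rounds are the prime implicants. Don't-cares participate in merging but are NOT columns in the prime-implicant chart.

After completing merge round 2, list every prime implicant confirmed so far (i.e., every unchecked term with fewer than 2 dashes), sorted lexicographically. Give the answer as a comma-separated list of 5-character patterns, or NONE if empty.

[col 0] 00001, 00100, 01010*, 01011*, 01101*, 01111*, 10010*, 11000*, 11010*, 11100*, 11101*, 11110*
[col 1] -1010, -1101, 01-11, 0101-, 011-1, 1-010, 11-00*, 11-10*, 110-0*, 111-0*, 1110-
[col 2] 11--0
Prime implicants: -1010, -1101, 00001, 00100, 01-11, 0101-, 011-1, 1-010, 11--0, 1110-

-1010, -1101, 00001, 00100, 01-11, 0101-, 011-1, 1-010, 1110-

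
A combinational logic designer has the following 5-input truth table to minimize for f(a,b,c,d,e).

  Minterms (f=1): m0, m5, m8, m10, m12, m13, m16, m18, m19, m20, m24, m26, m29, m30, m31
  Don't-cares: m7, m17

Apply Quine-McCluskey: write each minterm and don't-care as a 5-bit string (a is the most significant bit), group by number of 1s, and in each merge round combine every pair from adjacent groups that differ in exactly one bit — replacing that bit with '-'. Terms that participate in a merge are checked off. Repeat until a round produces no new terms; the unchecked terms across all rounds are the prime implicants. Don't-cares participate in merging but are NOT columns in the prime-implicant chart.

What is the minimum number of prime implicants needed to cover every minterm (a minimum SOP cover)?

size-2^0 implicants → 00000(✓)  00101(✓)  00111(✓)  01000(✓)  01010(✓)  01100(✓)  01101(✓)  10000(✓)  10001(✓)  10010(✓)  10011(✓)  10100(✓)  11000(✓)  11010(✓)  11101(✓)  11110(✓)  11111(✓)
size-2^1 implicants → -0000(✓)  -1000(✓)  -1010(✓)  -1101  0-000(✓)  0-101  001-1  01-00  010-0(✓)  0110-  1-000(✓)  1-010(✓)  10-00  100-0(✓)  100-1(✓)  1000-(✓)  1001-(✓)  11-10  110-0(✓)  111-1  1111-
size-2^2 implicants → --000  -10-0  1-0-0  100--
Unchecked terms (primes): --000, -10-0, -1101, 0-101, 001-1, 01-00, 0110-, 1-0-0, 10-00, 100--, 11-10, 111-1, 1111-
Minterm coverage:
  m0 ⊆ --000 [E]
  m5 ⊆ 0-101,001-1
  m8 ⊆ --000,-10-0,01-00
  m10 ⊆ -10-0 [E]
  m12 ⊆ 01-00,0110-
  m13 ⊆ -1101,0-101,0110-
  m16 ⊆ --000,1-0-0,10-00,100--
  m18 ⊆ 1-0-0,100--
  m19 ⊆ 100-- [E]
  m20 ⊆ 10-00 [E]
  m24 ⊆ --000,-10-0,1-0-0
  m26 ⊆ -10-0,1-0-0,11-10
  m29 ⊆ -1101,111-1
  m30 ⊆ 11-10,1111-
  m31 ⊆ 111-1,1111-
E = {--000, -10-0, 10-00, 100--}
Petrick residual → -1101, 0-101, 01-00, 1111-
Cover = c'd'e' + bc'e' + bcd'e + a'cd'e + a'bd'e' + ab'd'e' + ab'c' + abcd  |cover|=8

8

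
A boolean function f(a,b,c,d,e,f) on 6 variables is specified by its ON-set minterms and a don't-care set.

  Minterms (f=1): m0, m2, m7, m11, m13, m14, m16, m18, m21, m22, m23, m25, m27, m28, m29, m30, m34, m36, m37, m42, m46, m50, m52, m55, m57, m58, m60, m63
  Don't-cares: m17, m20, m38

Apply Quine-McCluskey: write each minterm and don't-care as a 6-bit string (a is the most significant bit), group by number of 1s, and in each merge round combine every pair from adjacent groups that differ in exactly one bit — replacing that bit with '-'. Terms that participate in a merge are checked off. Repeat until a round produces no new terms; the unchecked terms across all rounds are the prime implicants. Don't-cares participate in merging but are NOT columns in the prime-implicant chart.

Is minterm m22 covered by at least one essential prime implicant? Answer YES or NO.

[col 0] 000000*, 000010*, 000111*, 001011*, 001101*, 001110*, 010000*, 010001*, 010010*, 010100*, 010101*, 010110*, 010111*, 011001*, 011011*, 011100*, 011101*, 011110*, 100010*, 100100*, 100101*, 100110*, 101010*, 101110*, 110010*, 110100*, 110111*, 111001*, 111010*, 111100*, 111111*
[col 1] -00010*, -01110, -10010*, -10100*, -10111, -11001, -11100*, 0-0000*, 0-0010*, 0-0111, 0-1011, 0-1101, 0-1110, 0000-0*, 01-001*, 01-100*, 01-101*, 01-110*, 010-00*, 010-01*, 010-10*, 0100-0*, 01000-*, 0101-0*, 0101-1*, 01010-*, 01011-*, 011-01*, 0110-1, 0111-0*, 01110-*, 1-0010*, 1-0100, 1-1010*, 10-010*, 10-110*, 100-10*, 1001-0, 10010-, 101-10*, 11-010*, 11-100*, 11-111
[col 2] --0010, -1-100, 0-00-0, 01--01, 01-1-0, 01-10-, 010--0, 010-0-, 0101--, 1--010, 10--10
Prime implicants: --0010, -01110, -1-100, -10111, -11001, 0-00-0, 0-0111, 0-1011, 0-1101, 0-1110, 01--01, 01-1-0, 01-10-, 010--0, 010-0-, 0101--, 0110-1, 1--010, 1-0100, 10--10, 1001-0, 10010-, 11-111
PI chart (minterm → PIs covering it):
  0 | 0-00-0  (sole → essential)
  2 | --0010,0-00-0
  7 | 0-0111  (sole → essential)
  11 | 0-1011  (sole → essential)
  13 | 0-1101  (sole → essential)
  14 | -01110,0-1110
  16 | 0-00-0,010--0,010-0-
  18 | --0010,0-00-0,010--0
  21 | 01--01,01-10-,010-0-,0101--
  22 | 01-1-0,010--0,0101--
  23 | -10111,0-0111,0101--
  25 | -11001,01--01,0110-1
  27 | 0-1011,0110-1
  28 | -1-100,01-1-0,01-10-
  29 | 0-1101,01--01,01-10-
  30 | 0-1110,01-1-0
  34 | --0010,1--010,10--10
  36 | 1-0100,1001-0,10010-
  37 | 10010-  (sole → essential)
  42 | 1--010,10--10
  46 | -01110,10--10
  50 | --0010,1--010
  52 | -1-100,1-0100
  55 | -10111,11-111
  57 | -11001  (sole → essential)
  58 | 1--010  (sole → essential)
  60 | -1-100  (sole → essential)
  63 | 11-111  (sole → essential)
Essential prime implicants: -1-100, -11001, 0-00-0, 0-0111, 0-1011, 0-1101, 1--010, 10010-, 11-111

NO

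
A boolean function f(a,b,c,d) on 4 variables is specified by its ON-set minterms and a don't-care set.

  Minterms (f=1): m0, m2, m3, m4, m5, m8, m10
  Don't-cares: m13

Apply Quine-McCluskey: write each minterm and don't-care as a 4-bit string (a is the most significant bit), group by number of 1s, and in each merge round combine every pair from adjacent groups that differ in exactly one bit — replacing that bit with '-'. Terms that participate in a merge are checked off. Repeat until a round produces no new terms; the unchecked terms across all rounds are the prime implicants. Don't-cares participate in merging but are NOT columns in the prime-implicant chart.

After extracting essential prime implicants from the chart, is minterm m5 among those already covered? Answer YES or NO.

NO

Round 0: 0000✓ 0010✓ 0011✓ 0100✓ 0101✓ 1000✓ 1010✓ 1101✓
Round 1: -000✓ -010✓ -101 0-00 00-0✓ 001- 010- 10-0✓
Round 2: -0-0
PIs = {-0-0, -101, 0-00, 001-, 010-}
Coverage chart:
  m0: -0-0,0-00
  m2: -0-0,001-
  m3: 001- ←essential
  m4: 0-00,010-
  m5: -101,010-
  m8: -0-0 ←essential
  m10: -0-0 ←essential
Essential: -0-0, 001-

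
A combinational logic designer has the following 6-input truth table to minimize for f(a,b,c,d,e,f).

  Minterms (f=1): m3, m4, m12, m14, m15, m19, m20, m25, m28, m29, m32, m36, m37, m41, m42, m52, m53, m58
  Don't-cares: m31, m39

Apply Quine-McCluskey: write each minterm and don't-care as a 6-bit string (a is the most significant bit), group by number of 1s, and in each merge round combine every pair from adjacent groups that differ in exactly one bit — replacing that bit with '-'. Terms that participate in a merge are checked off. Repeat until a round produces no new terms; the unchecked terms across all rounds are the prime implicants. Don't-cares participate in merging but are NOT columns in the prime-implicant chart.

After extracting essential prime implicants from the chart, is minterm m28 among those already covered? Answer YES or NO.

NO

[col 0] 000011*, 000100*, 001100*, 001110*, 001111*, 010011*, 010100*, 011001*, 011100*, 011101*, 011111*, 100000*, 100100*, 100101*, 100111*, 101001, 101010*, 110100*, 110101*, 111010*
[col 1] -00100*, -10100*, 0-0011, 0-0100*, 0-1100*, 0-1111, 00-100*, 0011-0, 00111-, 01-100*, 011-01, 0111-1, 01110-, 1-0100*, 1-0101*, 1-1010, 100-00, 1001-1, 10010-*, 11010-*
[col 2] --0100, 0--100, 1-010-
Prime implicants: --0100, 0--100, 0-0011, 0-1111, 0011-0, 00111-, 011-01, 0111-1, 01110-, 1-010-, 1-1010, 100-00, 1001-1, 101001
PI chart (minterm → PIs covering it):
  3 | 0-0011  (sole → essential)
  4 | --0100,0--100
  12 | 0--100,0011-0
  14 | 0011-0,00111-
  15 | 0-1111,00111-
  19 | 0-0011  (sole → essential)
  20 | --0100,0--100
  25 | 011-01  (sole → essential)
  28 | 0--100,01110-
  29 | 011-01,0111-1,01110-
  32 | 100-00  (sole → essential)
  36 | --0100,1-010-,100-00
  37 | 1-010-,1001-1
  41 | 101001  (sole → essential)
  42 | 1-1010  (sole → essential)
  52 | --0100,1-010-
  53 | 1-010-  (sole → essential)
  58 | 1-1010  (sole → essential)
Essential prime implicants: 0-0011, 011-01, 1-010-, 1-1010, 100-00, 101001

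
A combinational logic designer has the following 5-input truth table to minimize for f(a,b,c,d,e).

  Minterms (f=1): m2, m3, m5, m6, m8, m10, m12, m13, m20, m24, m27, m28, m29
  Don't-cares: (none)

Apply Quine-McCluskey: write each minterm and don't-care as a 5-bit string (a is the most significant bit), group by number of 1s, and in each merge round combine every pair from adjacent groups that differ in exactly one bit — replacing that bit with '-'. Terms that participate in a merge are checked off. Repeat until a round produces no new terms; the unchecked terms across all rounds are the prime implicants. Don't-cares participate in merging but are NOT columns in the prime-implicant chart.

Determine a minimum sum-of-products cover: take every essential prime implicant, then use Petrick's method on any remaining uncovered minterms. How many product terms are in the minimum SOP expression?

8

[col 0] 00010*, 00011*, 00101*, 00110*, 01000*, 01010*, 01100*, 01101*, 10100*, 11000*, 11011, 11100*, 11101*
[col 1] -1000*, -1100*, -1101*, 0-010, 0-101, 00-10, 0001-, 01-00*, 010-0, 0110-*, 1-100, 11-00*, 1110-*
[col 2] -1-00, -110-
Prime implicants: -1-00, -110-, 0-010, 0-101, 00-10, 0001-, 010-0, 1-100, 11011
PI chart (minterm → PIs covering it):
  2 | 0-010,00-10,0001-
  3 | 0001-  (sole → essential)
  5 | 0-101  (sole → essential)
  6 | 00-10  (sole → essential)
  8 | -1-00,010-0
  10 | 0-010,010-0
  12 | -1-00,-110-
  13 | -110-,0-101
  20 | 1-100  (sole → essential)
  24 | -1-00  (sole → essential)
  27 | 11011  (sole → essential)
  28 | -1-00,-110-,1-100
  29 | -110-  (sole → essential)
Essential prime implicants: -1-00, -110-, 0-101, 00-10, 0001-, 1-100, 11011
Petrick residual → 0-010
Minimum SOP uses 8 PIs: bd'e' + bcd' + a'c'de' + a'cd'e + a'b'de' + a'b'c'd + acd'e' + abc'de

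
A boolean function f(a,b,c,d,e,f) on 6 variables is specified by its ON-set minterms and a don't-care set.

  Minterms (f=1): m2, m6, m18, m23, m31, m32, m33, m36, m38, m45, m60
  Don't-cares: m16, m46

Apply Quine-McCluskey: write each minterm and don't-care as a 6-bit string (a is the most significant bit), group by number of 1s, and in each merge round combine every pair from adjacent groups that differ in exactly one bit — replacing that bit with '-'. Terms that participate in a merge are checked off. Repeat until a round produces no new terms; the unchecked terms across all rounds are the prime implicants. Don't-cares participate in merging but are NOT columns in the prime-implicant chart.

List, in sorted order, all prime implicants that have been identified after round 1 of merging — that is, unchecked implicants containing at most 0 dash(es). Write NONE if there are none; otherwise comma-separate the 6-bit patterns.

101101, 111100

Round 0: 000010✓ 000110✓ 010000✓ 010010✓ 010111✓ 011111✓ 100000✓ 100001✓ 100100✓ 100110✓ 101101 101110✓ 111100
Round 1: -00110 0-0010 000-10 01-111 0100-0 10-110 100-00 10000- 1001-0
PIs = {-00110, 0-0010, 000-10, 01-111, 0100-0, 10-110, 100-00, 10000-, 1001-0, 101101, 111100}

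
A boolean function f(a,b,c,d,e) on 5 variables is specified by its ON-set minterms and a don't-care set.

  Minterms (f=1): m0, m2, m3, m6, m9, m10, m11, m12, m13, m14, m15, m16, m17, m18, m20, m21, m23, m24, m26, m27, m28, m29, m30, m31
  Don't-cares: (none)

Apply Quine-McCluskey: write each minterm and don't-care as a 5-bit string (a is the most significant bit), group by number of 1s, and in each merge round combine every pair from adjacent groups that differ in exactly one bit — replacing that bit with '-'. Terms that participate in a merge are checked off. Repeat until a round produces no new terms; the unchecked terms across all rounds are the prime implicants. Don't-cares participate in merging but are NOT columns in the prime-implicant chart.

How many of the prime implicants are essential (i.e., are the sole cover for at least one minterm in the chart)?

8

size-2^0 implicants → 00000(✓)  00010(✓)  00011(✓)  00110(✓)  01001(✓)  01010(✓)  01011(✓)  01100(✓)  01101(✓)  01110(✓)  01111(✓)  10000(✓)  10001(✓)  10010(✓)  10100(✓)  10101(✓)  10111(✓)  11000(✓)  11010(✓)  11011(✓)  11100(✓)  11101(✓)  11110(✓)  11111(✓)
size-2^1 implicants → -0000(✓)  -0010(✓)  -1010(✓)  -1011(✓)  -1100(✓)  -1101(✓)  -1110(✓)  -1111(✓)  0-010(✓)  0-011(✓)  0-110(✓)  00-10(✓)  000-0(✓)  0001-(✓)  01-01(✓)  01-10(✓)  01-11(✓)  010-1(✓)  0101-(✓)  011-0(✓)  011-1(✓)  0110-(✓)  0111-(✓)  1-000(✓)  1-010(✓)  1-100(✓)  1-101(✓)  1-111(✓)  10-00(✓)  10-01(✓)  100-0(✓)  1000-(✓)  101-1(✓)  1010-(✓)  11-00(✓)  11-10(✓)  11-11(✓)  110-0(✓)  1101-(✓)  111-0(✓)  111-1(✓)  1110-(✓)  1111-(✓)
size-2^2 implicants → --010  -00-0  -1-10(✓)  -1-11(✓)  -101-(✓)  -11-0(✓)  -11-1(✓)  -110-(✓)  -111-(✓)  0--10  0-01-  01--1  01-1-(✓)  011--(✓)  1--00  1-0-0  1-1-1  1-10-  10-0-  11--0  11-1-(✓)  111--(✓)
size-2^3 implicants → -1-1-  -11--
Unchecked terms (primes): --010, -00-0, -1-1-, -11--, 0--10, 0-01-, 01--1, 1--00, 1-0-0, 1-1-1, 1-10-, 10-0-, 11--0
Minterm coverage:
  m0 ⊆ -00-0 [E]
  m2 ⊆ --010,-00-0,0--10,0-01-
  m3 ⊆ 0-01- [E]
  m6 ⊆ 0--10 [E]
  m9 ⊆ 01--1 [E]
  m10 ⊆ --010,-1-1-,0--10,0-01-
  m11 ⊆ -1-1-,0-01-,01--1
  m12 ⊆ -11-- [E]
  m13 ⊆ -11--,01--1
  m14 ⊆ -1-1-,-11--,0--10
  m15 ⊆ -1-1-,-11--,01--1
  m16 ⊆ -00-0,1--00,1-0-0,10-0-
  m17 ⊆ 10-0- [E]
  m18 ⊆ --010,-00-0,1-0-0
  m20 ⊆ 1--00,1-10-,10-0-
  m21 ⊆ 1-1-1,1-10-,10-0-
  m23 ⊆ 1-1-1 [E]
  m24 ⊆ 1--00,1-0-0,11--0
  m26 ⊆ --010,-1-1-,1-0-0,11--0
  m27 ⊆ -1-1- [E]
  m28 ⊆ -11--,1--00,1-10-,11--0
  m29 ⊆ -11--,1-1-1,1-10-
  m30 ⊆ -1-1-,-11--,11--0
  m31 ⊆ -1-1-,-11--,1-1-1
E = {-00-0, -1-1-, -11--, 0--10, 0-01-, 01--1, 1-1-1, 10-0-}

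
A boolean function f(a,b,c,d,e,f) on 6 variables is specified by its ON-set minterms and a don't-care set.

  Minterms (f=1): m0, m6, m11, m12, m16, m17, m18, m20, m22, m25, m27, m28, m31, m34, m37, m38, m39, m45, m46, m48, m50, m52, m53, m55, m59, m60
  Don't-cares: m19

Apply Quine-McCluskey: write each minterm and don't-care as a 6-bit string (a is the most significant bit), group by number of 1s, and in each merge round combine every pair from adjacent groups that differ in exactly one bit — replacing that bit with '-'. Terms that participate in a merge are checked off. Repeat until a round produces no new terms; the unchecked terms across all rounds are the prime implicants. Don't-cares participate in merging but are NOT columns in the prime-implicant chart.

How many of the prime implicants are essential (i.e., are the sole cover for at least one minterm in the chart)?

[col 0] 000000*, 000110*, 001011*, 001100*, 010000*, 010001*, 010010*, 010011*, 010100*, 010110*, 011001*, 011011*, 011100*, 011111*, 100010*, 100101*, 100110*, 100111*, 101101*, 101110*, 110000*, 110010*, 110100*, 110101*, 110111*, 111011*, 111100*
[col 1] -00110, -10000*, -10010*, -10100*, -11011, -11100*, 0-0000, 0-0110, 0-1011, 0-1100, 01-001*, 01-011*, 01-100*, 010-00*, 010-10*, 0100-0*, 0100-1*, 01000-*, 01001-*, 0101-0*, 011-11, 0110-1*, 1-0010, 1-0101*, 1-0111*, 10-101, 10-110, 100-10, 1001-1*, 10011-, 11-100*, 110-00*, 1100-0*, 1101-1*, 11010-
[col 2] -1-100, -10-00, -100-0, 01-0-1, 010--0, 0100--, 1-01-1
Prime implicants: -00110, -1-100, -10-00, -100-0, -11011, 0-0000, 0-0110, 0-1011, 0-1100, 01-0-1, 010--0, 0100--, 011-11, 1-0010, 1-01-1, 10-101, 10-110, 100-10, 10011-, 11010-
PI chart (minterm → PIs covering it):
  0 | 0-0000  (sole → essential)
  6 | -00110,0-0110
  11 | 0-1011  (sole → essential)
  12 | 0-1100  (sole → essential)
  16 | -10-00,-100-0,0-0000,010--0,0100--
  17 | 01-0-1,0100--
  18 | -100-0,010--0,0100--
  20 | -1-100,-10-00,010--0
  22 | 0-0110,010--0
  25 | 01-0-1  (sole → essential)
  27 | -11011,0-1011,01-0-1,011-11
  28 | -1-100,0-1100
  31 | 011-11  (sole → essential)
  34 | 1-0010,100-10
  37 | 1-01-1,10-101
  38 | -00110,10-110,100-10,10011-
  39 | 1-01-1,10011-
  45 | 10-101  (sole → essential)
  46 | 10-110  (sole → essential)
  48 | -10-00,-100-0
  50 | -100-0,1-0010
  52 | -1-100,-10-00,11010-
  53 | 1-01-1,11010-
  55 | 1-01-1  (sole → essential)
  59 | -11011  (sole → essential)
  60 | -1-100  (sole → essential)
Essential prime implicants: -1-100, -11011, 0-0000, 0-1011, 0-1100, 01-0-1, 011-11, 1-01-1, 10-101, 10-110

10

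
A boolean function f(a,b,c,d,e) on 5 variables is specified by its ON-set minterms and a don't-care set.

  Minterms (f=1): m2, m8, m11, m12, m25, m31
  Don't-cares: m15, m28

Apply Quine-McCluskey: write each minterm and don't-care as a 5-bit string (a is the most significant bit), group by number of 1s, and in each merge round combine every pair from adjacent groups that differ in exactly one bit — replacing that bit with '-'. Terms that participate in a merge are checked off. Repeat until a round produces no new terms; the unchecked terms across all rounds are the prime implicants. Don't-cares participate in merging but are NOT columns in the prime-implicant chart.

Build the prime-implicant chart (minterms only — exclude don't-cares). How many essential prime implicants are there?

5

Round 0: 00010 01000✓ 01011✓ 01100✓ 01111✓ 11001 11100✓ 11111✓
Round 1: -1100 -1111 01-00 01-11
PIs = {-1100, -1111, 00010, 01-00, 01-11, 11001}
Coverage chart:
  m2: 00010 ←essential
  m8: 01-00 ←essential
  m11: 01-11 ←essential
  m12: -1100,01-00
  m25: 11001 ←essential
  m31: -1111 ←essential
Essential: -1111, 00010, 01-00, 01-11, 11001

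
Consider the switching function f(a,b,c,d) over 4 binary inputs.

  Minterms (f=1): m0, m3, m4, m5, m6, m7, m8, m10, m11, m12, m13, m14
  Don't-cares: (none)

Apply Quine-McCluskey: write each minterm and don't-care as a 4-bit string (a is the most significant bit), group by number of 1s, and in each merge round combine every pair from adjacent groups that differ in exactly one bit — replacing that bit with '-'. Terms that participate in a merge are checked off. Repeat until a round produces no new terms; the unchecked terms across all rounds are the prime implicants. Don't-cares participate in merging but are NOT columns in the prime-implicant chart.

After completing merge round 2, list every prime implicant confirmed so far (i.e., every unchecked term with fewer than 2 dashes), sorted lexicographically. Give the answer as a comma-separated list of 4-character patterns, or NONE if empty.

-011, 0-11, 101-

Round 0: 0000✓ 0011✓ 0100✓ 0101✓ 0110✓ 0111✓ 1000✓ 1010✓ 1011✓ 1100✓ 1101✓ 1110✓
Round 1: -000✓ -011 -100✓ -101✓ -110✓ 0-00✓ 0-11 01-0✓ 01-1✓ 010-✓ 011-✓ 1-00✓ 1-10✓ 10-0✓ 101- 11-0✓ 110-✓
Round 2: --00 -1-0 -10- 01-- 1--0
PIs = {--00, -011, -1-0, -10-, 0-11, 01--, 1--0, 101-}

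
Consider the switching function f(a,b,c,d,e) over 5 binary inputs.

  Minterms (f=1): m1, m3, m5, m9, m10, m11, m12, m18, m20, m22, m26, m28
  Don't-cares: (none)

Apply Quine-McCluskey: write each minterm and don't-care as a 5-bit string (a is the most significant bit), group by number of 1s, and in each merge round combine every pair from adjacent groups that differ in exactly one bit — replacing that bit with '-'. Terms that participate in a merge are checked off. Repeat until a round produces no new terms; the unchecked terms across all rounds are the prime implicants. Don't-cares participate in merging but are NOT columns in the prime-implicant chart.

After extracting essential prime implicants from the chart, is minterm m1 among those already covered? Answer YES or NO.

YES

size-2^0 implicants → 00001(✓)  00011(✓)  00101(✓)  01001(✓)  01010(✓)  01011(✓)  01100(✓)  10010(✓)  10100(✓)  10110(✓)  11010(✓)  11100(✓)
size-2^1 implicants → -1010  -1100  0-001(✓)  0-011(✓)  00-01  000-1(✓)  010-1(✓)  0101-  1-010  1-100  10-10  101-0
size-2^2 implicants → 0-0-1
Unchecked terms (primes): -1010, -1100, 0-0-1, 00-01, 0101-, 1-010, 1-100, 10-10, 101-0
Minterm coverage:
  m1 ⊆ 0-0-1,00-01
  m3 ⊆ 0-0-1 [E]
  m5 ⊆ 00-01 [E]
  m9 ⊆ 0-0-1 [E]
  m10 ⊆ -1010,0101-
  m11 ⊆ 0-0-1,0101-
  m12 ⊆ -1100 [E]
  m18 ⊆ 1-010,10-10
  m20 ⊆ 1-100,101-0
  m22 ⊆ 10-10,101-0
  m26 ⊆ -1010,1-010
  m28 ⊆ -1100,1-100
E = {-1100, 0-0-1, 00-01}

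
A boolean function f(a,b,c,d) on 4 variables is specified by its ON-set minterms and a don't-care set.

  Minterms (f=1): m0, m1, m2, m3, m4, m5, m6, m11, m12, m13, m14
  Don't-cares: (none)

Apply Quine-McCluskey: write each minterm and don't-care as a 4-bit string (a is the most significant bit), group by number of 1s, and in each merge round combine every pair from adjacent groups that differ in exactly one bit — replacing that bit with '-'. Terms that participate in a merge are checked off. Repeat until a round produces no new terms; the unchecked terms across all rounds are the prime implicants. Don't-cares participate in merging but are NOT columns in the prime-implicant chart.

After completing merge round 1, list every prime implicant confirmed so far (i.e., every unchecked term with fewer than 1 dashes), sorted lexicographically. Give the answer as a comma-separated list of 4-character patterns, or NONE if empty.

NONE

Round 0: 0000✓ 0001✓ 0010✓ 0011✓ 0100✓ 0101✓ 0110✓ 1011✓ 1100✓ 1101✓ 1110✓
Round 1: -011 -100✓ -101✓ -110✓ 0-00✓ 0-01✓ 0-10✓ 00-0✓ 00-1✓ 000-✓ 001-✓ 01-0✓ 010-✓ 11-0✓ 110-✓
Round 2: -1-0 -10- 0--0 0-0- 00--
PIs = {-011, -1-0, -10-, 0--0, 0-0-, 00--}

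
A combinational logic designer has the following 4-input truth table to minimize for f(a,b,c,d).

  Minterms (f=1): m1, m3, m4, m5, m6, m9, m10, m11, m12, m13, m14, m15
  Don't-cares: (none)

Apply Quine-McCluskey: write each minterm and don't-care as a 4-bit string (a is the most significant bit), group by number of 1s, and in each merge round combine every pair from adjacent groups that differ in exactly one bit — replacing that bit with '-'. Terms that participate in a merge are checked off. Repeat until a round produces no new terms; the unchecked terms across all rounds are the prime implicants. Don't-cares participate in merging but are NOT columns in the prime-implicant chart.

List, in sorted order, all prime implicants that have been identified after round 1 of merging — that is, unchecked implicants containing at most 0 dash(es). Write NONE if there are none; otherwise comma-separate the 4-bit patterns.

[col 0] 0001*, 0011*, 0100*, 0101*, 0110*, 1001*, 1010*, 1011*, 1100*, 1101*, 1110*, 1111*
[col 1] -001*, -011*, -100*, -101*, -110*, 0-01*, 00-1*, 01-0*, 010-*, 1-01*, 1-10*, 1-11*, 10-1*, 101-*, 11-0*, 11-1*, 110-*, 111-*
[col 2] --01, -0-1, -1-0, -10-, 1--1, 1-1-, 11--
Prime implicants: --01, -0-1, -1-0, -10-, 1--1, 1-1-, 11--

NONE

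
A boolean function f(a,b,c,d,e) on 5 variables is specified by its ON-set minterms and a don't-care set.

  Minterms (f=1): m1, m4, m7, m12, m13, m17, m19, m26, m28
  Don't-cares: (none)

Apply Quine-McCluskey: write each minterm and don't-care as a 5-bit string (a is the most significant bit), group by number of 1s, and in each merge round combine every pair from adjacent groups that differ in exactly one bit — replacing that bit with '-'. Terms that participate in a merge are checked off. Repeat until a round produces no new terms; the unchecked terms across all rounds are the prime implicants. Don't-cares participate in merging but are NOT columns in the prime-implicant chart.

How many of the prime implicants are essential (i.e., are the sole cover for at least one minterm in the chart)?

size-2^0 implicants → 00001(✓)  00100(✓)  00111  01100(✓)  01101(✓)  10001(✓)  10011(✓)  11010  11100(✓)
size-2^1 implicants → -0001  -1100  0-100  0110-  100-1
Unchecked terms (primes): -0001, -1100, 0-100, 00111, 0110-, 100-1, 11010
Minterm coverage:
  m1 ⊆ -0001 [E]
  m4 ⊆ 0-100 [E]
  m7 ⊆ 00111 [E]
  m12 ⊆ -1100,0-100,0110-
  m13 ⊆ 0110- [E]
  m17 ⊆ -0001,100-1
  m19 ⊆ 100-1 [E]
  m26 ⊆ 11010 [E]
  m28 ⊆ -1100 [E]
E = {-0001, -1100, 0-100, 00111, 0110-, 100-1, 11010}

7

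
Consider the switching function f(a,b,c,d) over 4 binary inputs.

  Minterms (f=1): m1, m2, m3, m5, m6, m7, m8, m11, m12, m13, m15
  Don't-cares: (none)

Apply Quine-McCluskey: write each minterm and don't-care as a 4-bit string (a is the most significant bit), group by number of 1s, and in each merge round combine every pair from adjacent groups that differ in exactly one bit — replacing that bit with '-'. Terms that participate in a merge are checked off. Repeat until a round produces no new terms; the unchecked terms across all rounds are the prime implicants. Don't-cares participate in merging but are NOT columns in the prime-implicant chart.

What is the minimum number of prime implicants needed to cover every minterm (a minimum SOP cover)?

[col 0] 0001*, 0010*, 0011*, 0101*, 0110*, 0111*, 1000*, 1011*, 1100*, 1101*, 1111*
[col 1] -011*, -101*, -111*, 0-01*, 0-10*, 0-11*, 00-1*, 001-*, 01-1*, 011-*, 1-00, 1-11*, 11-1*, 110-
[col 2] --11, -1-1, 0--1, 0-1-
Prime implicants: --11, -1-1, 0--1, 0-1-, 1-00, 110-
PI chart (minterm → PIs covering it):
  1 | 0--1  (sole → essential)
  2 | 0-1-  (sole → essential)
  3 | --11,0--1,0-1-
  5 | -1-1,0--1
  6 | 0-1-  (sole → essential)
  7 | --11,-1-1,0--1,0-1-
  8 | 1-00  (sole → essential)
  11 | --11  (sole → essential)
  12 | 1-00,110-
  13 | -1-1,110-
  15 | --11,-1-1
Essential prime implicants: --11, 0--1, 0-1-, 1-00
Petrick residual → -1-1
Minimum SOP uses 5 PIs: cd + bd + a'd + a'c + ac'd'

5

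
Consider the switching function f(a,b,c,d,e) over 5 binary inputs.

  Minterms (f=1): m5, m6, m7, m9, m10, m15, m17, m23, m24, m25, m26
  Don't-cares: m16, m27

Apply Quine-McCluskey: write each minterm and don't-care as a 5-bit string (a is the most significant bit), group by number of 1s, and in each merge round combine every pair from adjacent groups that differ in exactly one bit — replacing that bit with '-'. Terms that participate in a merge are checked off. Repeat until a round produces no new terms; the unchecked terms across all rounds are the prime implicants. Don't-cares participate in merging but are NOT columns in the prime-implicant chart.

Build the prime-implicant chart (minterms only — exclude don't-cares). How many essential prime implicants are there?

size-2^0 implicants → 00101(✓)  00110(✓)  00111(✓)  01001(✓)  01010(✓)  01111(✓)  10000(✓)  10001(✓)  10111(✓)  11000(✓)  11001(✓)  11010(✓)  11011(✓)
size-2^1 implicants → -0111  -1001  -1010  0-111  001-1  0011-  1-000(✓)  1-001(✓)  1000-(✓)  110-0(✓)  110-1(✓)  1100-(✓)  1101-(✓)
size-2^2 implicants → 1-00-  110--
Unchecked terms (primes): -0111, -1001, -1010, 0-111, 001-1, 0011-, 1-00-, 110--
Minterm coverage:
  m5 ⊆ 001-1 [E]
  m6 ⊆ 0011- [E]
  m7 ⊆ -0111,0-111,001-1,0011-
  m9 ⊆ -1001 [E]
  m10 ⊆ -1010 [E]
  m15 ⊆ 0-111 [E]
  m17 ⊆ 1-00- [E]
  m23 ⊆ -0111 [E]
  m24 ⊆ 1-00-,110--
  m25 ⊆ -1001,1-00-,110--
  m26 ⊆ -1010,110--
E = {-0111, -1001, -1010, 0-111, 001-1, 0011-, 1-00-}

7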